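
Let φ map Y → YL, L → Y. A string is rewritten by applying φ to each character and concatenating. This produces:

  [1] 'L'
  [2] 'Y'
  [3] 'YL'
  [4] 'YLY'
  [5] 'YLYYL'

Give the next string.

Apply φ to YLYYL symbol by symbol: Y→YL, L→Y, Y→YL, Y→YL, L→Y; joined: YL Y YL YL Y.

YLYYLYLY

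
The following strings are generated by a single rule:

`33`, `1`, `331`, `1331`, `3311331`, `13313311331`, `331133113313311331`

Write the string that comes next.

Each term (from the third on) is the two preceding terms concatenated in order: term 3 = 33·1 = 331.
Continuing: 13313311331 · 331133113313311331 gives term 8.

13313311331331133113313311331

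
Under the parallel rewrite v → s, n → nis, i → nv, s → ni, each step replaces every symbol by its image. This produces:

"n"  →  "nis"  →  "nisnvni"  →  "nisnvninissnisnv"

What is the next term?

Applying the rule to each of the 16 symbols of nisnvninissnisnv gives the pieces nis nv ni nis s nis nv nis nv ni ni nis nv ni nis s, which concatenate to the answer.

nisnvninissnisnvnisnvnininisnvniniss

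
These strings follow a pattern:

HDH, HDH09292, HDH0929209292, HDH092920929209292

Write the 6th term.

HDH0929209292092920929209292

The strings grow by a fixed suffix 09292 each time.
From HDH092920929209292, 2 further steps: HDH092920929209292 → HDH09292092920929209292 → (answer).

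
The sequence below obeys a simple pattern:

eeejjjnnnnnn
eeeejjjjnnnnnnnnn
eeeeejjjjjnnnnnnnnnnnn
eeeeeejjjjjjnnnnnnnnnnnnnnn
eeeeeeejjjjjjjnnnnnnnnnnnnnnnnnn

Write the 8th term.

Reading off run lengths: e runs 3, 4, 5, 6, 7; j runs 3, 4, 5, 6, 7; n runs 6, 9, 12, 15, 18 — each is linear in n, where the shown terms are n = 2, 3, 4, 5, 6.
At n = 9 the blocks have lengths 10, 10, 27.

eeeeeeeeeejjjjjjjjjjnnnnnnnnnnnnnnnnnnnnnnnnnnn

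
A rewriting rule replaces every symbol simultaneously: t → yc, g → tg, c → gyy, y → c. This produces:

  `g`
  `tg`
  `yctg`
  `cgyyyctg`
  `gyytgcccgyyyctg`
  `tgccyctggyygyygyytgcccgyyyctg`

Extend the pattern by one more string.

Rewriting the 29 symbols of tgccyctggyygyygyytgcccgyyyctg one by one yields yc tg gyy gyy c gyy yc tg tg c c tg c c tg c c yc tg gyy gyy gyy tg c c c gyy yc tg; concatenated:

yctggyygyycgyyyctgtgcctgcctgccyctggyygyygyytgcccgyyyctg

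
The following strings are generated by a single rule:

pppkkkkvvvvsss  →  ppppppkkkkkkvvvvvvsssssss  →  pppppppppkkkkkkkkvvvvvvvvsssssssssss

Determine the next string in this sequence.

Each string has the form p^{3n} k^{2n+2} v^{2n+2} s^{4n-1} (n = 1, 2, …).
For the next term, n = 4, so the run lengths are 12, 10, 10, 15.

ppppppppppppkkkkkkkkkkvvvvvvvvvvsssssssssssssss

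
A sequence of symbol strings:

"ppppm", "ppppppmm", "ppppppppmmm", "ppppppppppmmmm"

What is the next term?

Term n consists of 2n p's, followed by n-1 m's, where the shown terms are n = 2, 3, 4, 5.
For the next term, n = 6, so the run lengths are 12, 5.

ppppppppppppmmmmm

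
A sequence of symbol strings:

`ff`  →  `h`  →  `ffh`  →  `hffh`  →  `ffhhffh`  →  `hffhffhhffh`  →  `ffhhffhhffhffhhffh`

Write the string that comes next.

From term 3 onward, concatenate the second-to-last term with the last: ff·h = ffh, h·ffh = hffh, …
So term 8 is hffhffhhffh·ffhhffhhffhffhhffh.

hffhffhhffhffhhffhhffhffhhffh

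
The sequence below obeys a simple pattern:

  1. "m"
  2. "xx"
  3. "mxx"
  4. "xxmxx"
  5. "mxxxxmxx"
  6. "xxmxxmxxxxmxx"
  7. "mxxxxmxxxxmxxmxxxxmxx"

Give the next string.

From term 3 onward, concatenate the second-to-last term with the last: m·xx = mxx, xx·mxx = xxmxx, …
The next term joins xxmxxmxxxxmxx and mxxxxmxxxxmxxmxxxxmxx.

xxmxxmxxxxmxxmxxxxmxxxxmxxmxxxxmxx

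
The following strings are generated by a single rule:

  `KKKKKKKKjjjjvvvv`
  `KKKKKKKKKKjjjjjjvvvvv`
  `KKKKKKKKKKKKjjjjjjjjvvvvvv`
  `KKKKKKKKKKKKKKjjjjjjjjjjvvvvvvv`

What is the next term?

KKKKKKKKKKKKKKKKjjjjjjjjjjjjvvvvvvvv

Each string has the form K^{2n+2} j^{2n-2} v^{n+1}, where the shown terms are n = 3, 4, 5, 6.
Setting n = 7 gives 16, 12, 8 characters in each block.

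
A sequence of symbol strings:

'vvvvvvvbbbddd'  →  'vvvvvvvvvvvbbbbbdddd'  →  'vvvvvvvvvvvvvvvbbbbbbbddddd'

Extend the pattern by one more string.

vvvvvvvvvvvvvvvvvvvbbbbbbbbbdddddd

The n-th term is 4n+3 v's then 2n+1 b's then n+2 d's (n = 1, 2, …).
For the next term, n = 4, so the run lengths are 19, 9, 6.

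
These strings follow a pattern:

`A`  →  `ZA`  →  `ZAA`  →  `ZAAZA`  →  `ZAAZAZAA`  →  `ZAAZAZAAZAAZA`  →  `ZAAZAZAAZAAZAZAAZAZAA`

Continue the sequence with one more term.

ZAAZAZAAZAAZAZAAZAZAAZAAZAZAAZAAZA

This is a Fibonacci-style word recurrence s(k) = s(k−1)·s(k−2): e.g. ZA·A = ZAA.
The next term joins ZAAZAZAAZAAZAZAAZAZAA and ZAAZAZAAZAAZA.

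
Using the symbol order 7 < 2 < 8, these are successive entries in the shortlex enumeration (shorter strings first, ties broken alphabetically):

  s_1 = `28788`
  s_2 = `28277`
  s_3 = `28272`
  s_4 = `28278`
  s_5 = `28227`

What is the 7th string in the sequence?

Continuing the enumeration 2 steps past 28227: 28227 → 28222 → (answer).

28228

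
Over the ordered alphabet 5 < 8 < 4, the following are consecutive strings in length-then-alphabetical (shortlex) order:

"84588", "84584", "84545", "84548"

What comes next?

84544

The successor of 84548 increments the rightmost position that isn't already 4 and resets every position after it to 5.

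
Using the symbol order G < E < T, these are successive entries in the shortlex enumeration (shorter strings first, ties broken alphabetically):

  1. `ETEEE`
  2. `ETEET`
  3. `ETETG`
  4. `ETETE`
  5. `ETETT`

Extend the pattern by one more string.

ETTGG

Treat ETETT as a base-3 numeral over the given alphabet and add one, carrying through any trailing T's.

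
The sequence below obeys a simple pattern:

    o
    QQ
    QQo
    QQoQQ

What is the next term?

From term 3 onward, concatenate the last term with the second-to-last: QQ·o = QQo, QQo·QQ = QQoQQ, …
The next term joins QQoQQ and QQo.

QQoQQQQo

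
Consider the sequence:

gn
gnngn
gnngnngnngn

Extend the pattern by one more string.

Each string is two copies of the previous one joined by 'n'.
One more doubling of gnngnngnngn gives the answer.

gnngnngnngnngnngnngnngn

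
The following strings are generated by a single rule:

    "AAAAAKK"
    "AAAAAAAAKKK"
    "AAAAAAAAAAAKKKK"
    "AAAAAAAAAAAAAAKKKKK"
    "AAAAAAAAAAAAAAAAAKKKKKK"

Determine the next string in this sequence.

AAAAAAAAAAAAAAAAAAAAKKKKKKK

Term n consists of 3n-1 A's, followed by n K's, where the shown terms are n = 2, 3, 4, 5, 6.
At n = 7 the blocks have lengths 20, 7.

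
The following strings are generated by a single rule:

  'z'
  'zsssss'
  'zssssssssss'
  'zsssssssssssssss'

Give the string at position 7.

zssssssssssssssssssssssssssssss

The strings grow by a fixed suffix sssss each time.
From zsssssssssssssss, 3 further steps: zsssssssssssssss → zssssssssssssssssssss → zsssssssssssssssssssssssss → (answer).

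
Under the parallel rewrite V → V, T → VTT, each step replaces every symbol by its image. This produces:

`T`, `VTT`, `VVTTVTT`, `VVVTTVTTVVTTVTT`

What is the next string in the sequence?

φ(VVVTTVTTVVTTVTT) expands symbol-by-symbol to V V V VTT VTT V VTT VTT V V VTT VTT V VTT VTT; joining the 15 pieces gives the next term.

VVVVTTVTTVVTTVTTVVVTTVTTVVTTVTT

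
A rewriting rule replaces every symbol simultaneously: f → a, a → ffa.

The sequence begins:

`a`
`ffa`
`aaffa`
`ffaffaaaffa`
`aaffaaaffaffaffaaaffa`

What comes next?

ffaffaaaffaffaffaaaffaaaffaaaffaffaffaaaffa

Applying the rule to each of the 21 symbols of aaffaaaffaffaffaaaffa gives the pieces ffa ffa a a ffa ffa ffa a a ffa a a ffa a a ffa ffa ffa a a ffa, which concatenate to the answer.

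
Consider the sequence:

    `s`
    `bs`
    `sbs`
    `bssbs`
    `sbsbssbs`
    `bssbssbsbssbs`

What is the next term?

sbsbssbsbssbssbsbssbs

Each term (from the third on) is the two preceding terms concatenated in order: term 3 = s·bs = sbs.
Continuing: sbsbssbs · bssbssbsbssbs gives term 7.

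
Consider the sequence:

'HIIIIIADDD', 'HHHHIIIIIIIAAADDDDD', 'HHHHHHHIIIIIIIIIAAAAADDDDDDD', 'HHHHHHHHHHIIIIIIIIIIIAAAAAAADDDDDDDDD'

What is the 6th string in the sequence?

Term n consists of 3n-2 H's, followed by 2n+3 I's, followed by 2n-1 A's, followed by 2n+1 D's (n = 1, 2, …).
For term 6, n = 6, so the run lengths are 16, 15, 11, 13.

HHHHHHHHHHHHHHHHIIIIIIIIIIIIIIIAAAAAAAAAAADDDDDDDDDDDDD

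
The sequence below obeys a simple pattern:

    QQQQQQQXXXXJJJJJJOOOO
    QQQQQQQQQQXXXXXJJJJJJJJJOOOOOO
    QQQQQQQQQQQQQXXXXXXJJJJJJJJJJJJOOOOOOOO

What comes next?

QQQQQQQQQQQQQQQQXXXXXXXJJJJJJJJJJJJJJJOOOOOOOOOO

Each string has the form Q^{3n+1} X^{n+2} J^{3n} O^{2n}, where the shown terms are n = 2, 3, 4.
For the next term, n = 5, so the run lengths are 16, 7, 15, 10.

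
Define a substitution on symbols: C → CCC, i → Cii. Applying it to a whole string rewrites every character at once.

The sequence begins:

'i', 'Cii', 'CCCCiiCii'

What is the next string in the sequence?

CCCCCCCCCCCCCiiCiiCCCCiiCii

Apply φ to CCCCiiCii symbol by symbol: C→CCC, C→CCC, C→CCC, C→CCC, i→Cii, i→Cii, C→CCC, i→Cii, i→Cii; joined: CCC CCC CCC CCC Cii Cii CCC Cii Cii.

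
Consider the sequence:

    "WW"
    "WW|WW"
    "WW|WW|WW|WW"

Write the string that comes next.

s(k+1) = s(k)·|·s(k) — each term doubles the last with '|' between the halves.
Doubling WW|WW|WW|WW with '|' between the halves:

WW|WW|WW|WW|WW|WW|WW|WW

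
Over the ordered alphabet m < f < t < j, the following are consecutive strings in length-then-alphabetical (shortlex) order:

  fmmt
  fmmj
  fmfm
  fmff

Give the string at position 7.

Continuing the enumeration 3 steps past fmff: fmff → fmft → fmfj → (answer).

fmtm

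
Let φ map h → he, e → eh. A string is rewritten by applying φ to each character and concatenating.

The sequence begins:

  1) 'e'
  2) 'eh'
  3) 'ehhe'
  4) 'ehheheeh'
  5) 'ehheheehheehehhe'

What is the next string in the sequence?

Replace each of the 16 characters of ehheheehheehehhe in place — eh he he eh he eh eh he he eh eh he eh he he eh — and concatenate.

ehheheehheehehheheehehheehheheeh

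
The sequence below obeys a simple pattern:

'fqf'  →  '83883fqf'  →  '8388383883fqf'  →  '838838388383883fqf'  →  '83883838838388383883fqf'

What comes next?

Every step adds 83883 at the front: s(k+1) = 83883·s(k).
Applying this once more to 83883838838388383883fqf:

8388383883838838388383883fqf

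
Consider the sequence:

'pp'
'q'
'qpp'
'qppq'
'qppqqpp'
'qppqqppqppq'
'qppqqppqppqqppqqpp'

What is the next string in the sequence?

qppqqppqppqqppqqppqppqqppqppq

Each term (from the third on) is the previous term followed by the one before it: term 3 = q·pp = qpp.
The next term joins qppqqppqppqqppqqpp and qppqqppqppq.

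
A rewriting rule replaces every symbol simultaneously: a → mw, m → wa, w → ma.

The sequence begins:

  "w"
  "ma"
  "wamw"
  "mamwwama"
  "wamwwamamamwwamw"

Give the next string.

Rewriting the 16 symbols of wamwwamamamwwamw one by one yields ma mw wa ma ma mw wa mw wa mw wa ma ma mw wa ma; concatenated:

mamwwamamamwwamwwamwwamamamwwama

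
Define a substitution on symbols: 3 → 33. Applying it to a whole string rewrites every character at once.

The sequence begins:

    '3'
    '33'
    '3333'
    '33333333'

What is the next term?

3333333333333333

Apply φ to 33333333 symbol by symbol: 3→33, 3→33, 3→33, 3→33, 3→33, 3→33, 3→33, 3→33; joined: 33 33 33 33 33 33 33 33.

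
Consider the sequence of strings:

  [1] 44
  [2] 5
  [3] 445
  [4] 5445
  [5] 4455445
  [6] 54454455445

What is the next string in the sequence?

445544554454455445

From term 3 onward, concatenate the second-to-last term with the last: 44·5 = 445, 5·445 = 5445, …
So term 7 is 4455445·54454455445.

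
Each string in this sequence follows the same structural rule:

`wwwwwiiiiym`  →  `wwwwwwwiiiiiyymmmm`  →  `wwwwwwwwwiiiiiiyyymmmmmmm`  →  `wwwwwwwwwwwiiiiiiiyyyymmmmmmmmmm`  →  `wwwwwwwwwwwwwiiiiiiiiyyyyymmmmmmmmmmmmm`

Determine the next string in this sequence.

wwwwwwwwwwwwwwwiiiiiiiiiyyyyyymmmmmmmmmmmmmmmm

Term n consists of 2n+3 w's, followed by n+3 i's, followed by n y's, followed by 3n-2 m's (n = 1, 2, …).
Setting n = 6 gives 15, 9, 6, 16 characters in each block.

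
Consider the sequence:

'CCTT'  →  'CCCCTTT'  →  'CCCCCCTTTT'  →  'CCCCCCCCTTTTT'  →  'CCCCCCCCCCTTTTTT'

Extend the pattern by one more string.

Reading off run lengths: C runs 2, 4, 6, 8, 10; T runs 2, 3, 4, 5, 6 — each is linear in n (n = 1, 2, …).
Setting n = 6 gives 12, 7 characters in each block.

CCCCCCCCCCCCTTTTTTT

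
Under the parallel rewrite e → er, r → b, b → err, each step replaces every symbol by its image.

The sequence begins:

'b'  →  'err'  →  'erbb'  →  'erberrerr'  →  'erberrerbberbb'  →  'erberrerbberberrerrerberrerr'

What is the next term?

Rewriting the 28 symbols of erberrerbberberrerrerberrerr one by one yields er b err er b b er b err err er b err er b b er b b er b err er b b er b b; concatenated:

erberrerbberberrerrerberrerbberbberberrerbberbb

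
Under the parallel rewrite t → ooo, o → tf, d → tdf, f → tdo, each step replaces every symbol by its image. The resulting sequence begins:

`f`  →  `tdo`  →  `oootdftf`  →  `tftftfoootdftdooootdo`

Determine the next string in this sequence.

oootdooootdooootdotftftfoootdftdooootdftftftftfoootdftf

Replace each of the 21 characters of tftftfoootdftdooootdo in place — ooo tdo ooo tdo ooo tdo tf tf tf ooo tdf tdo ooo tdf tf tf tf tf ooo tdf tf — and concatenate.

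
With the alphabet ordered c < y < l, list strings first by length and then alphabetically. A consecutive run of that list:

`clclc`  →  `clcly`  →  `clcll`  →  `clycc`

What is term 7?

clyyc

Stepping forward 3 times from clycc: clycc → clycy → clycl, then the target.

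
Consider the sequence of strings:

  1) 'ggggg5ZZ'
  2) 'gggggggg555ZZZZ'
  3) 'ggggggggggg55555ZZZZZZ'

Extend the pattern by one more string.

Reading off run lengths: g runs 5, 8, 11; 5 runs 1, 3, 5; Z runs 2, 4, 6 — each is linear in n (n = 1, 2, …).
For the next term, n = 4, so the run lengths are 14, 7, 8.

gggggggggggggg5555555ZZZZZZZZ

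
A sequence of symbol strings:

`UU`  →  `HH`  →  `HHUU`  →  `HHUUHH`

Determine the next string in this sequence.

HHUUHHHHUU

From term 3 onward, concatenate the last term with the second-to-last: HH·UU = HHUU, HHUU·HH = HHUUHH, …
Continuing: HHUUHH · HHUU gives term 5.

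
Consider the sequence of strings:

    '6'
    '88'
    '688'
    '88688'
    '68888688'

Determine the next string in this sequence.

8868868888688

Each term (from the third on) is the two preceding terms concatenated in order: term 3 = 6·88 = 688.
So term 6 is 88688·68888688.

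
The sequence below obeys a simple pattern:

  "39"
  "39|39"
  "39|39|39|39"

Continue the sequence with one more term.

s(k+1) = s(k)·|·s(k) — each term doubles the last with '|' between the halves.
So the next term is two copies of 39|39|39|39 with '|' between the halves.

39|39|39|39|39|39|39|39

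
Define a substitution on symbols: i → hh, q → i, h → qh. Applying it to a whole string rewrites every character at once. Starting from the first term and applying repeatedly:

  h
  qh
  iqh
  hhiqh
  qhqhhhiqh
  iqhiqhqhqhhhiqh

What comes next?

Applying the rule to each of the 15 symbols of iqhiqhqhqhhhiqh gives the pieces hh i qh hh i qh i qh i qh qh qh hh i qh, which concatenate to the answer.

hhiqhhhiqhiqhiqhqhqhhhiqh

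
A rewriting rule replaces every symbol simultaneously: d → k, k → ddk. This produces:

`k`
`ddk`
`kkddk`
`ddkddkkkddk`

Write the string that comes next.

kkddkkkddkddkddkkkddk

Expanding ddkddkkkddk: d→k, d→k, k→ddk, d→k, d→k, k→ddk, k→ddk, k→ddk, d→k, d→k, k→ddk. Concatenated: k k ddk k k ddk ddk ddk k k ddk.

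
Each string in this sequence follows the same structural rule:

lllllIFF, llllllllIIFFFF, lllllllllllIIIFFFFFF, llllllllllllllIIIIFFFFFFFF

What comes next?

lllllllllllllllllIIIIIFFFFFFFFFF

The n-th term is 3n+2 l's then n I's then 2n F's (n = 1, 2, …).
At n = 5 the blocks have lengths 17, 5, 10.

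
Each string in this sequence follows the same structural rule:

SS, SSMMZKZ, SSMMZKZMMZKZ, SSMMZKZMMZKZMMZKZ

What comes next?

Each term is the previous one with MMZKZ appended.
Applying this once more to SSMMZKZMMZKZMMZKZ:

SSMMZKZMMZKZMMZKZMMZKZ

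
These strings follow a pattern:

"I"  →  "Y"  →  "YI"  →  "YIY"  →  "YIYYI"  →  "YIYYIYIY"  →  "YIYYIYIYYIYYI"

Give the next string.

This is a Fibonacci-style word recurrence s(k) = s(k−1)·s(k−2): e.g. Y·I = YI.
The next term joins YIYYIYIYYIYYI and YIYYIYIY.

YIYYIYIYYIYYIYIYYIYIY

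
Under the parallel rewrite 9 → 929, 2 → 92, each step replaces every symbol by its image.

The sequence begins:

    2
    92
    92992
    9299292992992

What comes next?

9299292992992929929299299292992992

Applying the rule to each of the 13 symbols of 9299292992992 gives the pieces 929 92 929 929 92 929 92 929 929 92 929 929 92, which concatenate to the answer.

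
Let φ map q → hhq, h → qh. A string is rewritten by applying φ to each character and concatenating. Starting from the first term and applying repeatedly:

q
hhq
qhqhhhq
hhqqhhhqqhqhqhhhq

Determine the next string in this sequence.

qhqhhhqhhqqhqhqhhhqhhqqhhhqqhhhqqhqhqhhhq

Replace each of the 17 characters of hhqqhhhqqhqhqhhhq in place — qh qh hhq hhq qh qh qh hhq hhq qh hhq qh hhq qh qh qh hhq — and concatenate.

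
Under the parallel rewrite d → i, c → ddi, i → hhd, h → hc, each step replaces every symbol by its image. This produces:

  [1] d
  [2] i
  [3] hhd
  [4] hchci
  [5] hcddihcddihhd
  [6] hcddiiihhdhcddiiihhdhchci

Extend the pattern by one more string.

hcddiiihhdhhdhhdhchcihcddiiihhdhhdhhdhchcihcddihcddihhd

Replace each of the 25 characters of hcddiiihhdhcddiiihhdhchci in place — hc ddi i i hhd hhd hhd hc hc i hc ddi i i hhd hhd hhd hc hc i hc ddi hc ddi hhd — and concatenate.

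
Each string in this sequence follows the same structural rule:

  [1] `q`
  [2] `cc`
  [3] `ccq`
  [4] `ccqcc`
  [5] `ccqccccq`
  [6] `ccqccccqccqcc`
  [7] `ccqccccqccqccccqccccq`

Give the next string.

ccqccccqccqccccqccccqccqccccqccqcc

From term 3 onward, concatenate the last term with the second-to-last: cc·q = ccq, ccq·cc = ccqcc, …
So term 8 is ccqccccqccqccccqccccq·ccqccccqccqcc.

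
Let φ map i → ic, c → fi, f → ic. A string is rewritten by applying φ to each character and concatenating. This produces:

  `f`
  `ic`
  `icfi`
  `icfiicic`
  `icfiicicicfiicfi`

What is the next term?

icfiicicicfiicfiicfiicicicfiicic

Replace each of the 16 characters of icfiicicicfiicfi in place — ic fi ic ic ic fi ic fi ic fi ic ic ic fi ic ic — and concatenate.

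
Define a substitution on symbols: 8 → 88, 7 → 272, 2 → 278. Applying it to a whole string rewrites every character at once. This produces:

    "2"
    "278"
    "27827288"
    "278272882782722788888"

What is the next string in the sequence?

φ(278272882782722788888) expands symbol-by-symbol to 278 272 88 278 272 278 88 88 278 272 88 278 272 278 278 272 88 88 88 88 88; joining the 21 pieces gives the next term.

278272882782722788888278272882782722782782728888888888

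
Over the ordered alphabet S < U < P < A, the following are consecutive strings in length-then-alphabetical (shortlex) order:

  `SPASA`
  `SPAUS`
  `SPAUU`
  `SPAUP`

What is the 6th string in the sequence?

SPAPS

Continuing the enumeration 2 steps past SPAUP: SPAUP → SPAUA → (answer).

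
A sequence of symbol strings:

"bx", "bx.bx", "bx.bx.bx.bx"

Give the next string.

s(k+1) = s(k)·.·s(k) — each term doubles the last with '.' between the halves.
So the next term is two copies of bx.bx.bx.bx with '.' between the halves.

bx.bx.bx.bx.bx.bx.bx.bx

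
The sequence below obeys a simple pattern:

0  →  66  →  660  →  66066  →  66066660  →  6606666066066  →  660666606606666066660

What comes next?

This is a Fibonacci-style word recurrence s(k) = s(k−1)·s(k−2): e.g. 66·0 = 660.
The next term joins 660666606606666066660 and 6606666066066.

6606666066066660666606606666066066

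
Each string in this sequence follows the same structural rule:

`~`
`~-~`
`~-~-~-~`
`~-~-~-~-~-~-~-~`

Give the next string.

Every step duplicates the string with '-' between the halves.
Doubling ~-~-~-~-~-~-~-~ with '-' between the halves:

~-~-~-~-~-~-~-~-~-~-~-~-~-~-~-~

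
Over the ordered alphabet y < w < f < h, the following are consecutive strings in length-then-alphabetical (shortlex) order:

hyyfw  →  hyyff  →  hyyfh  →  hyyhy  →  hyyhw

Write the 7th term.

Continuing the enumeration 2 steps past hyyhw: hyyhw → hyyhf → (answer).

hyyhh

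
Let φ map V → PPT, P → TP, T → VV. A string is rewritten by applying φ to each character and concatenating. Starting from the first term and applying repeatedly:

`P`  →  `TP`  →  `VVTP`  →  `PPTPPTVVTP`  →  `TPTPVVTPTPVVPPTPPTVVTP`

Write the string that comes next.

Rewriting the 22 symbols of TPTPVVTPTPVVPPTPPTVVTP one by one yields VV TP VV TP PPT PPT VV TP VV TP PPT PPT TP TP VV TP TP VV PPT PPT VV TP; concatenated:

VVTPVVTPPPTPPTVVTPVVTPPPTPPTTPTPVVTPTPVVPPTPPTVVTP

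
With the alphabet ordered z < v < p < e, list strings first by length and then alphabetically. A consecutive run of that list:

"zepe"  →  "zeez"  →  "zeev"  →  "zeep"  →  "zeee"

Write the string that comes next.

vzzz

Find the rightmost character of zeee below e, bump it to the next letter, and reset everything to its right to z.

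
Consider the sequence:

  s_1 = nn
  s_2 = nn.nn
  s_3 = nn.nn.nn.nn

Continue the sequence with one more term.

s(k+1) = s(k)·.·s(k) — each term doubles the last with '.' between the halves.
So the next term is two copies of nn.nn.nn.nn with '.' between the halves.

nn.nn.nn.nn.nn.nn.nn.nn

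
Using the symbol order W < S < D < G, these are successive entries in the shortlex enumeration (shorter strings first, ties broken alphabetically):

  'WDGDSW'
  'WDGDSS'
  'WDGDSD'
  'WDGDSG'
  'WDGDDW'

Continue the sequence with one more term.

Find the rightmost character of WDGDDW below G, bump it to the next letter, and reset everything to its right to W.

WDGDDS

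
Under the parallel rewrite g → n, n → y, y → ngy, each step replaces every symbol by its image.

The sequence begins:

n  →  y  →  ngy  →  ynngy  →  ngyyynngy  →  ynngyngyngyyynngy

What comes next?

ngyyynngyynngyynngyngyngyyynngy

Replace each of the 17 characters of ynngyngyngyyynngy in place — ngy y y n ngy y n ngy y n ngy ngy ngy y y n ngy — and concatenate.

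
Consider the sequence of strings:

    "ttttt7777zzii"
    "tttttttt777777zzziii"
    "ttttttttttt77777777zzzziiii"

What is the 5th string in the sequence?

ttttttttttttttttt777777777777zzzzzziiiiii

Each string has the form t^{3n-1} 7^{2n} z^{n} i^{n}, where the shown terms are n = 2, 3, 4.
For term 5, n = 6, so the run lengths are 17, 12, 6, 6.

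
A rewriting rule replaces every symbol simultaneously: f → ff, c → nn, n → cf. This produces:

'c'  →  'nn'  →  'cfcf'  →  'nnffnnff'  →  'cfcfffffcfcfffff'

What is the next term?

Applying the rule to each of the 16 symbols of cfcfffffcfcfffff gives the pieces nn ff nn ff ff ff ff ff nn ff nn ff ff ff ff ff, which concatenate to the answer.

nnffnnffffffffffnnffnnffffffffff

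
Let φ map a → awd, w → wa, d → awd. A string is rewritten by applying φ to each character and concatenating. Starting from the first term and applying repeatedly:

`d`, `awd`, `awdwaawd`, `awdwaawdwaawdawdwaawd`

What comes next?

Rewriting the 21 symbols of awdwaawdwaawdawdwaawd one by one yields awd wa awd wa awd awd wa awd wa awd awd wa awd awd wa awd wa awd awd wa awd; concatenated:

awdwaawdwaawdawdwaawdwaawdawdwaawdawdwaawdwaawdawdwaawd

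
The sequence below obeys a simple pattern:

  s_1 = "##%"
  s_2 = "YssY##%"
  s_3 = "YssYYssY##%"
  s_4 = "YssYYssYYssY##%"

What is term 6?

The strings grow by a fixed prefix YssY each time.
From YssYYssYYssY##%, 2 further steps: YssYYssYYssY##% → YssYYssYYssYYssY##% → (answer).

YssYYssYYssYYssYYssY##%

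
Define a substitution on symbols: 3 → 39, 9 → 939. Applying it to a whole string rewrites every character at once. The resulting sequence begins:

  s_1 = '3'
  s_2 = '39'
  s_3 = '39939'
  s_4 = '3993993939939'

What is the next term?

Replace each of the 13 characters of 3993993939939 in place — 39 939 939 39 939 939 39 939 39 939 939 39 939 — and concatenate.

3993993939939939399393993993939939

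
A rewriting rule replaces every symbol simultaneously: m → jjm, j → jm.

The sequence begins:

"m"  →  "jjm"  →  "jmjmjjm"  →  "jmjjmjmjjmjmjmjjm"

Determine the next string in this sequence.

jmjjmjmjmjjmjmjjmjmjmjjmjmjjmjmjjmjmjmjjm

φ(jmjjmjmjjmjmjmjjm) expands symbol-by-symbol to jm jjm jm jm jjm jm jjm jm jm jjm jm jjm jm jjm jm jm jjm; joining the 17 pieces gives the next term.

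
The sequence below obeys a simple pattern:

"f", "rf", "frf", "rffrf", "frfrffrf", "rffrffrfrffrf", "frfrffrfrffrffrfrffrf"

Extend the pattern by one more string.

Each term (from the third on) is the two preceding terms concatenated in order: term 3 = f·rf = frf.
The next term joins rffrffrfrffrf and frfrffrfrffrffrfrffrf.

rffrffrfrffrffrfrffrfrffrffrfrffrf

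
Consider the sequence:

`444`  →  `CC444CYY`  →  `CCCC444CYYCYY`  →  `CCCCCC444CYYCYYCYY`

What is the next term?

Every step adds CC to the front and CYY to the end of the previous string.
Applying this once more to CCCCCC444CYYCYYCYY:

CCCCCCCC444CYYCYYCYYCYY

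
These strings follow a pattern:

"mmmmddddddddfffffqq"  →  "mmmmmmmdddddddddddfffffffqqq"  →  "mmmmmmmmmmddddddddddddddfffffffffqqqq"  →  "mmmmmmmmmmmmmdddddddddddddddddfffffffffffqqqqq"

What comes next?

mmmmmmmmmmmmmmmmddddddddddddddddddddfffffffffffffqqqqqq

The n-th term is 3n-2 m's then 3n+2 d's then 2n+1 f's then n q's, where the shown terms are n = 2, 3, 4, 5.
For the next term, n = 6, so the run lengths are 16, 20, 13, 6.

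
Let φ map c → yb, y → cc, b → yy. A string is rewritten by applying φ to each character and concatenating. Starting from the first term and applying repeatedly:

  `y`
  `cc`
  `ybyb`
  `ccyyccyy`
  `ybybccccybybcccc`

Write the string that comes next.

ccyyccyyybybybybccyyccyyybybybyb

Applying the rule to each of the 16 symbols of ybybccccybybcccc gives the pieces cc yy cc yy yb yb yb yb cc yy cc yy yb yb yb yb, which concatenate to the answer.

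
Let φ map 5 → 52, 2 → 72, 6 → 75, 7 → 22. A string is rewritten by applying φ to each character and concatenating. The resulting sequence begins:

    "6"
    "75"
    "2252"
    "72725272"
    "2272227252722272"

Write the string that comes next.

φ(2272227252722272) expands symbol-by-symbol to 72 72 22 72 72 72 22 72 52 72 22 72 72 72 22 72; joining the 16 pieces gives the next term.

72722272727222725272227272722272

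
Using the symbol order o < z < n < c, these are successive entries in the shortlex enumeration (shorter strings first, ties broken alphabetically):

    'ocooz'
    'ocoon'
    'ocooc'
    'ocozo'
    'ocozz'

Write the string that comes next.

ocozn

Treat ocozz as a base-4 numeral over the given alphabet and add one, carrying through any trailing c's.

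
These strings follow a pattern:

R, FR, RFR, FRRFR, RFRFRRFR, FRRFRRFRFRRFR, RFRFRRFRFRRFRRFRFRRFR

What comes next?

FRRFRRFRFRRFRRFRFRRFRFRRFRRFRFRRFR

From term 3 onward, concatenate the second-to-last term with the last: R·FR = RFR, FR·RFR = FRRFR, …
So term 8 is FRRFRRFRFRRFR·RFRFRRFRFRRFRRFRFRRFR.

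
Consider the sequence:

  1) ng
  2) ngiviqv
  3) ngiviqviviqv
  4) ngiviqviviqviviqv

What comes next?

Every step adds iviqv to the end: s(k+1) = s(k)·iviqv.
One more step from ngiviqviviqviviqv gives the answer.

ngiviqviviqviviqviviqv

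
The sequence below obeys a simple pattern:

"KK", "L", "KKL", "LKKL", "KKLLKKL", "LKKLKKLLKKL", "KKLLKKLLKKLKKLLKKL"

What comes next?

This is a Fibonacci-style word recurrence s(k) = s(k−2)·s(k−1): e.g. KK·L = KKL.
So term 8 is LKKLKKLLKKL·KKLLKKLLKKLKKLLKKL.

LKKLKKLLKKLKKLLKKLLKKLKKLLKKL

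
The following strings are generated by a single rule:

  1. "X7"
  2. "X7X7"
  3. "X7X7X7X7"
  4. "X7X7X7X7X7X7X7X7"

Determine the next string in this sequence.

X7X7X7X7X7X7X7X7X7X7X7X7X7X7X7X7

Every step duplicates the string.
One more doubling of X7X7X7X7X7X7X7X7 gives the answer.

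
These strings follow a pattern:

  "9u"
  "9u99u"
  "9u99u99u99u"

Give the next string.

Every step duplicates the string with '9' between the halves.
Doubling 9u99u99u99u with '9' between the halves:

9u99u99u99u99u99u99u99u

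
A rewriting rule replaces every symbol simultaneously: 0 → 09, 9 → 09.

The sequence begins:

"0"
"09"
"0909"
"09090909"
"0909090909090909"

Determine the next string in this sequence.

09090909090909090909090909090909

Replace each of the 16 characters of 0909090909090909 in place — 09 09 09 09 09 09 09 09 09 09 09 09 09 09 09 09 — and concatenate.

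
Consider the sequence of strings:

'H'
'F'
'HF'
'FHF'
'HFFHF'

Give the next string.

FHFHFFHF

This is a Fibonacci-style word recurrence s(k) = s(k−2)·s(k−1): e.g. H·F = HF.
So term 6 is FHF·HFFHF.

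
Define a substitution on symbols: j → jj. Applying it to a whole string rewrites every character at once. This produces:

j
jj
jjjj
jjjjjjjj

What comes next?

jjjjjjjjjjjjjjjj

Expanding jjjjjjjj: j→jj, j→jj, j→jj, j→jj, j→jj, j→jj, j→jj, j→jj. Concatenated: jj jj jj jj jj jj jj jj.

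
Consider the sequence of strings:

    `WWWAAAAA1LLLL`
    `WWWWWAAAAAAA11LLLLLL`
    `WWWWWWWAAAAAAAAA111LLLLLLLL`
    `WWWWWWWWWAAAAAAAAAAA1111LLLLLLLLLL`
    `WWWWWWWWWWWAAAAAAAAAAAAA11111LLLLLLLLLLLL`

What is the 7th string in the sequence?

Term n consists of 2n-1 W's, followed by 2n+1 A's, followed by n-1 1's, followed by 2n L's, where the shown terms are n = 2, 3, 4, 5, 6.
At n = 8 the blocks have lengths 15, 17, 7, 16.

WWWWWWWWWWWWWWWAAAAAAAAAAAAAAAAA1111111LLLLLLLLLLLLLLLL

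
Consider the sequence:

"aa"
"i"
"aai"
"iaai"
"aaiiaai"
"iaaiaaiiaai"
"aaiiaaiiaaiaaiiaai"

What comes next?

Each term (from the third on) is the two preceding terms concatenated in order: term 3 = aa·i = aai.
Continuing: iaaiaaiiaai · aaiiaaiiaaiaaiiaai gives term 8.

iaaiaaiiaaiaaiiaaiiaaiaaiiaai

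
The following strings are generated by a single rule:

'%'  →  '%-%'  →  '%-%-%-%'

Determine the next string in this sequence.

s(k+1) = s(k)·-·s(k) — each term doubles the last with '-' between the halves.
Doubling %-%-%-% with '-' between the halves:

%-%-%-%-%-%-%-%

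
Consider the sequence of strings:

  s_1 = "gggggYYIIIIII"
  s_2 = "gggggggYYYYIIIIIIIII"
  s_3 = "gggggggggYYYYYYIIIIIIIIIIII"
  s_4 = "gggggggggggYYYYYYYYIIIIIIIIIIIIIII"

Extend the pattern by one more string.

gggggggggggggYYYYYYYYYYIIIIIIIIIIIIIIIIII

Reading off run lengths: g runs 5, 7, 9, 11; Y runs 2, 4, 6, 8; I runs 6, 9, 12, 15 — each is linear in n (n = 1, 2, …).
For the next term, n = 5, so the run lengths are 13, 10, 18.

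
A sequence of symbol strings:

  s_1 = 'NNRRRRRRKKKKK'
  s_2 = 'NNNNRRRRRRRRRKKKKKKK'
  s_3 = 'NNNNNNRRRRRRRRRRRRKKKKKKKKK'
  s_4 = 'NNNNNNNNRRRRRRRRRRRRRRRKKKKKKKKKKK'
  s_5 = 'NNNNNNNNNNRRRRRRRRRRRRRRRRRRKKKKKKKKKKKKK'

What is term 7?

NNNNNNNNNNNNNNRRRRRRRRRRRRRRRRRRRRRRRRKKKKKKKKKKKKKKKKK

Term n consists of 2n N's, followed by 3n+3 R's, followed by 2n+3 K's (n = 1, 2, …).
At n = 7 the blocks have lengths 14, 24, 17.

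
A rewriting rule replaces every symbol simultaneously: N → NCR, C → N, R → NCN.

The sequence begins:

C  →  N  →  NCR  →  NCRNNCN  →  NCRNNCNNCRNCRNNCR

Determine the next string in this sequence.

Rewriting the 17 symbols of NCRNNCNNCRNCRNNCR one by one yields NCR N NCN NCR NCR N NCR NCR N NCN NCR N NCN NCR NCR N NCN; concatenated:

NCRNNCNNCRNCRNNCRNCRNNCNNCRNNCNNCRNCRNNCN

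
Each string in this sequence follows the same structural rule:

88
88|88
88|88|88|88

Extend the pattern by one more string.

88|88|88|88|88|88|88|88

Each string is two copies of the previous one joined by '|'.
One more doubling of 88|88|88|88 gives the answer.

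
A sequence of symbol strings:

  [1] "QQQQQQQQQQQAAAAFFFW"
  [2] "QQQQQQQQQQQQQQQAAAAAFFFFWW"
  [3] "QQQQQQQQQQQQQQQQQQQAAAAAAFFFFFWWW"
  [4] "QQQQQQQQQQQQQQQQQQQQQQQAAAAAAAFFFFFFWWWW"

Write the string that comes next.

QQQQQQQQQQQQQQQQQQQQQQQQQQQAAAAAAAAFFFFFFFWWWWW

Reading off run lengths: Q runs 11, 15, 19, 23; A runs 4, 5, 6, 7; F runs 3, 4, 5, 6; W runs 1, 2, 3, 4 — each is linear in n, where the shown terms are n = 3, 4, 5, 6.
At n = 7 the blocks have lengths 27, 8, 7, 5.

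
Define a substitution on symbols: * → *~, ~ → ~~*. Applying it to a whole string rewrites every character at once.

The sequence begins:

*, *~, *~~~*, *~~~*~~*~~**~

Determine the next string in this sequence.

Applying the rule to each of the 13 symbols of *~~~*~~*~~**~ gives the pieces *~ ~~* ~~* ~~* *~ ~~* ~~* *~ ~~* ~~* *~ *~ ~~*, which concatenate to the answer.

*~~~*~~*~~**~~~*~~**~~~*~~**~*~~~*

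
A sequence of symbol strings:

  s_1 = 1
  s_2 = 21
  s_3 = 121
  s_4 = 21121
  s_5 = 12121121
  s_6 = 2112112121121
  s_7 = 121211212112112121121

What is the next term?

2112112121121121211212112112121121

This is a Fibonacci-style word recurrence s(k) = s(k−2)·s(k−1): e.g. 1·21 = 121.
The next term joins 2112112121121 and 121211212112112121121.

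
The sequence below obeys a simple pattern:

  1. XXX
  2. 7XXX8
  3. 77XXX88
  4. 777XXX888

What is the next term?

7777XXX8888

Every step adds 7 to the front and 8 to the end of the previous string.
One more step from 777XXX888 gives the answer.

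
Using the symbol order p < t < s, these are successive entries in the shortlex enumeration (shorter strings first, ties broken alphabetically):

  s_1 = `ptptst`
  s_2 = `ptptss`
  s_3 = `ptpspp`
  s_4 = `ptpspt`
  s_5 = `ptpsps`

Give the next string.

ptpstp

Treat ptpsps as a base-3 numeral over the given alphabet and add one, carrying through any trailing s's.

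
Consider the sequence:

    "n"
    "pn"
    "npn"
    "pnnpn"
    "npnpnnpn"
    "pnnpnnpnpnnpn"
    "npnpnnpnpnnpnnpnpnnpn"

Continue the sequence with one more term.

This is a Fibonacci-style word recurrence s(k) = s(k−2)·s(k−1): e.g. n·pn = npn.
Continuing: pnnpnnpnpnnpn · npnpnnpnpnnpnnpnpnnpn gives term 8.

pnnpnnpnpnnpnnpnpnnpnpnnpnnpnpnnpn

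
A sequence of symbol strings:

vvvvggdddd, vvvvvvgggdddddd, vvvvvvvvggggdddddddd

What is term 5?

vvvvvvvvvvvvggggggdddddddddddd

Term n consists of 2n+2 v's, followed by n+1 g's, followed by 2n+2 d's (n = 1, 2, …).
Setting n = 5 gives 12, 6, 12 characters in each block.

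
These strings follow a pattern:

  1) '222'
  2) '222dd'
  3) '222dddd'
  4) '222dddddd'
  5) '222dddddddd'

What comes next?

Every step adds dd to the end: s(k+1) = s(k)·dd.
Applying this once more to 222dddddddd:

222dddddddddd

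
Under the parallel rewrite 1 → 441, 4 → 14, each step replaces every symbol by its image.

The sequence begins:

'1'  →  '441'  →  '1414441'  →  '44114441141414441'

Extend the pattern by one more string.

Rewriting the 17 symbols of 44114441141414441 one by one yields 14 14 441 441 14 14 14 441 441 14 441 14 441 14 14 14 441; concatenated:

14144414411414144414411444114441141414441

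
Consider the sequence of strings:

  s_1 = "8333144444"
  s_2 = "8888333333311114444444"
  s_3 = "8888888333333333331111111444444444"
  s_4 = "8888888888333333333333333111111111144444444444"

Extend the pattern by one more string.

Term n consists of 3n-2 8's, followed by 4n-1 3's, followed by 3n-2 1's, followed by 2n+3 4's (n = 1, 2, …).
For the next term, n = 5, so the run lengths are 13, 19, 13, 13.

8888888888888333333333333333333311111111111114444444444444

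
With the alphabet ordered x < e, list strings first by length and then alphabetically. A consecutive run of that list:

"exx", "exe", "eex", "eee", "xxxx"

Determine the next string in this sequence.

Find the rightmost character of xxxx below e, bump it to the next letter, and reset everything to its right to x.

xxxe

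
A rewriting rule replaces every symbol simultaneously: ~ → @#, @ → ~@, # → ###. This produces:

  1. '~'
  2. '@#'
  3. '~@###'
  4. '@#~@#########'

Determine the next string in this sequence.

Rewriting the 13 symbols of @#~@######### one by one yields ~@ ### @# ~@ ### ### ### ### ### ### ### ### ###; concatenated:

~@###@#~@###########################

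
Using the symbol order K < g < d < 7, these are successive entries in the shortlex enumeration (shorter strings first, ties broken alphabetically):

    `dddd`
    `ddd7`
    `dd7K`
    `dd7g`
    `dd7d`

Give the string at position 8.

Stepping forward 3 times from dd7d: dd7d → dd77 → d7KK, then the target.

d7Kg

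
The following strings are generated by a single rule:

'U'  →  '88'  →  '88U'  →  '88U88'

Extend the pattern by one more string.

88U8888U

From term 3 onward, concatenate the last term with the second-to-last: 88·U = 88U, 88U·88 = 88U88, …
Continuing: 88U88 · 88U gives term 5.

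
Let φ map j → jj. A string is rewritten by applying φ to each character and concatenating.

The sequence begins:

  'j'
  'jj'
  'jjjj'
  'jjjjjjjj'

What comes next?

jjjjjjjjjjjjjjjj

Expanding jjjjjjjj: j→jj, j→jj, j→jj, j→jj, j→jj, j→jj, j→jj, j→jj. Concatenated: jj jj jj jj jj jj jj jj.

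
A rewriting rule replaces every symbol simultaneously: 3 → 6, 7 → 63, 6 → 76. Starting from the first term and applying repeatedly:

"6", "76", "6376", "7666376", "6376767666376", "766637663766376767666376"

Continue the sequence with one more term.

63767676663767666376766637663766376767666376

Applying the rule to each of the 24 symbols of 766637663766376767666376 gives the pieces 63 76 76 76 6 63 76 76 6 63 76 76 6 63 76 63 76 63 76 76 76 6 63 76, which concatenate to the answer.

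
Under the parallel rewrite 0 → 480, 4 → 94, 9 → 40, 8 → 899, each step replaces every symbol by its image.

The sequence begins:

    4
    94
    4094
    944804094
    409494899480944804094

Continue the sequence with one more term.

Rewriting the 21 symbols of 409494899480944804094 one by one yields 94 480 40 94 40 94 899 40 40 94 899 480 40 94 94 899 480 94 480 40 94; concatenated:

9448040944094899404094899480409494899480944804094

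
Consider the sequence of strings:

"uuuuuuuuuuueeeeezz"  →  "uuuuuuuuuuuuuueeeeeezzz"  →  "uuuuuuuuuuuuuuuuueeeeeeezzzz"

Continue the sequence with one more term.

Term n consists of 3n+2 u's, followed by n+2 e's, followed by n-1 z's, where the shown terms are n = 3, 4, 5.
At n = 6 the blocks have lengths 20, 8, 5.

uuuuuuuuuuuuuuuuuuuueeeeeeeezzzzz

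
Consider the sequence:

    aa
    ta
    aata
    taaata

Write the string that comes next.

From term 3 onward, concatenate the second-to-last term with the last: aa·ta = aata, ta·aata = taaata, …
Continuing: aata · taaata gives term 5.

aatataaata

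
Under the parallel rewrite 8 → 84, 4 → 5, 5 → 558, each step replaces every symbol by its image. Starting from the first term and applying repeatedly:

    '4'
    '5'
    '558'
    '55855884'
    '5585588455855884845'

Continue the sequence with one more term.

φ(5585588455855884845) expands symbol-by-symbol to 558 558 84 558 558 84 84 5 558 558 84 558 558 84 84 5 84 5 558; joining the 19 pieces gives the next term.

55855884558558848455585588455855884845845558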